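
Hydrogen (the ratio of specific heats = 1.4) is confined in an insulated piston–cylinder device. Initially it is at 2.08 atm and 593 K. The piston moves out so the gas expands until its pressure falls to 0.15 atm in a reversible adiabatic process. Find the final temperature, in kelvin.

T₂ ≈ 280 K

Along an adiabat T P^((1−γ)/γ) is constant, so T₂ = T₁ (P₂/P₁)^((γ−1)/γ).
T₂ = 593 × (0.15/2.08)^(0.286) = 279.8 K.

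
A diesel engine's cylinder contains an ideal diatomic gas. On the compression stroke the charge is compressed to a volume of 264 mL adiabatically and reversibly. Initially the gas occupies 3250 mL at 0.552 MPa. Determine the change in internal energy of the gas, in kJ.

ΔU ≈ 7.76 kJ

γ = 7/5 for a diatomic ideal gas.
P₂ = P₁(V₁/V₂)^γ = 0.552×(3250/264)^(7/5) = 18.55 MPa.
For a reversible adiabat, W_by_gas = (P₁V₁ − P₂V₂)/(γ−1).
W_by = (552000×0.00325 − 1.855×10^7×0.000264) / (2/5) = -7758 J.
Q = 0 ⇒ ΔU = −W_by = 7758 J.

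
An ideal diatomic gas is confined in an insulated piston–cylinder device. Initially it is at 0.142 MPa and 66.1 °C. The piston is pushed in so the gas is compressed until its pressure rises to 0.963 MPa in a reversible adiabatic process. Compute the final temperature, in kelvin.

Along an adiabat T P^((1−γ)/γ) is constant, so T₂ = T₁ (P₂/P₁)^((γ−1)/γ).
For a diatomic ideal gas γ = 7/5, so (γ−1)/γ = 2/7.
T₁ = 66.1 °C = 339.2 K.
T₂ = 339.2 × (0.963/0.142)^(2/7) = 586.2 K.

T₂ ≈ 586 K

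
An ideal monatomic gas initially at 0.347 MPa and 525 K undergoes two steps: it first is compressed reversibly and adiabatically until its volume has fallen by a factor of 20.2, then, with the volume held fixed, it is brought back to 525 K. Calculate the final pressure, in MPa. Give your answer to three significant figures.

For a monatomic ideal gas γ = 5/3.
Adiabatic step (PV^γ = const): P₂ = 0.347×20.2^(5/3) = 51.99 MPa; T₂ = 525×20.2^(2/3) = 3894 K.
Isochoric: P₃ = P₂(T₃/T₂) = 51.99 × (525/3894) = 7.009 MPa.

P₃ ≈ 7.01 MPa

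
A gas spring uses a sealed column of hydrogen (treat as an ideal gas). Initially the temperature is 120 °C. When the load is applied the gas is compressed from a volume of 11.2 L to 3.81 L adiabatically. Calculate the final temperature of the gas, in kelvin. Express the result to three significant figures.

For a reversible adiabat TV^(γ−1) is constant, so T₂ = T₁ (V₁/V₂)^(γ−1).
For a diatomic ideal gas γ = 7/5, so γ−1 = 2/5.
T₁ = 120 °C = 393.1 K.
T₂ = 393.1 × (11.2/3.81)^(2/5) = 605.2 K.

T₂ ≈ 605 K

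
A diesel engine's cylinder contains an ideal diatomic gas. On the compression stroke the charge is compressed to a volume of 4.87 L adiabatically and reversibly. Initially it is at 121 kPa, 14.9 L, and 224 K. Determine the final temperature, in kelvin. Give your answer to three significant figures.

T₂ ≈ 350 K

For a reversible adiabat TV^(γ−1) is constant, so T₂ = T₁ (V₁/V₂)^(γ−1).
γ = 7/5 for a diatomic ideal gas.
T₂ = 224 × (14.9/4.87)^(2/5) = 350.4 K.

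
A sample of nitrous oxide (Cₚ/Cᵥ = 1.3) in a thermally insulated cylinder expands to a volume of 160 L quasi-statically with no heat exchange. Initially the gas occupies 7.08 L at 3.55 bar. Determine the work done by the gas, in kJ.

W ≈ 5.09 kJ

P₂ = P₁(V₁/V₂)^γ = 3.55×(7.08/160)^(1.3) = 0.06165 bar.
For a reversible adiabat, W_by_gas = (P₁V₁ − P₂V₂)/(γ−1).
W_by = (355000×0.00708 − 6165×0.16) / (0.3) = 5090 J.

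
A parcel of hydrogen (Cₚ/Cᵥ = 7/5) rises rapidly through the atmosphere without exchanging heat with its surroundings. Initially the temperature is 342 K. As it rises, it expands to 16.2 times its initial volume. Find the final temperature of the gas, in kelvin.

T₂ ≈ 112 K

Adiabatic: T₁V₁^(γ−1) = T₂V₂^(γ−1) ⇒ T₂ = T₁ (V₁/V₂)^(γ−1).
T₂ = 342 × (1/16.2)^(2/5) = 112.3 K.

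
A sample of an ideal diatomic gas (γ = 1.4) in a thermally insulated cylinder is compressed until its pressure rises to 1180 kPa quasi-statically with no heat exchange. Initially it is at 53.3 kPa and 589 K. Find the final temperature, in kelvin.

T₂ ≈ 1430 K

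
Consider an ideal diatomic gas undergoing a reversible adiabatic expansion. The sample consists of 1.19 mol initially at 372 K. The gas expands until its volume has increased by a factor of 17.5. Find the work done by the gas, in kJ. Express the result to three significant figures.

Adiabatic: T₁V₁^(γ−1) = T₂V₂^(γ−1) ⇒ T₂ = T₁ (V₁/V₂)^(γ−1).
γ = 7/5 for a diatomic ideal gas, so γ−1 = 2/5.
T₂ = 372 × (1/17.5)^(2/5) = 118.4 K.
Q = 0, so ΔU = W_on_gas = nCᵥΔT with Cᵥ = R/(γ−1) = 20.79 J/(mol·K).
ΔU = 1.19 × 20.79 × (118.4 − 372) = -6273 J.
Work done by the gas = −ΔU = 6273 J.

W ≈ 6.27 kJ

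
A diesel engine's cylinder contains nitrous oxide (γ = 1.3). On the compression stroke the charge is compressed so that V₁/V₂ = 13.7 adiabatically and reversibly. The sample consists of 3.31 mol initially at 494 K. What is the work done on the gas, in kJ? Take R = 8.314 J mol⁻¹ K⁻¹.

W ≈ 54.1 kJ

Adiabatic: T₁V₁^(γ−1) = T₂V₂^(γ−1) ⇒ T₂ = T₁ (V₁/V₂)^(γ−1).
T₂ = 494 × 13.7^(0.3) = 1083 K.
Q = 0, so ΔU = W_on_gas = nCᵥΔT with Cᵥ = R/(γ−1) = 27.71 J/(mol·K).
ΔU = 3.31 × 27.71 × (1083 − 494) = 54060 J.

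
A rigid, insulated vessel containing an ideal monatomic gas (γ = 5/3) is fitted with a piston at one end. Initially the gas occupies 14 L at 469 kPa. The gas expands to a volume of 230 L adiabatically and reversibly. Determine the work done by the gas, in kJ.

P₂ = P₁(V₁/V₂)^γ = 469×(14/230)^(5/3) = 4.417 kPa.
For a reversible adiabat, W_by_gas = (P₁V₁ − P₂V₂)/(γ−1).
W_by = (469000×0.014 − 4417×0.23) / (2/3) = 8325 J.

W ≈ 8.32 kJ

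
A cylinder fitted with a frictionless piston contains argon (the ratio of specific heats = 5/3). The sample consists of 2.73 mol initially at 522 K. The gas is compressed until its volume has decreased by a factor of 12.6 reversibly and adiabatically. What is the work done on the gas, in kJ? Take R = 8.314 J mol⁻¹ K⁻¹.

For a reversible adiabat TV^(γ−1) is constant, so T₂ = T₁ (V₁/V₂)^(γ−1).
T₂ = 522 × 12.6^(2/3) = 2827 K.
Q = 0, so ΔU = W_on_gas = nCᵥΔT with Cᵥ = R/(γ−1) = 12.47 J/(mol·K).
ΔU = 2.73 × 12.47 × (2827 − 522) = 78460 J.

W ≈ 78.5 kJ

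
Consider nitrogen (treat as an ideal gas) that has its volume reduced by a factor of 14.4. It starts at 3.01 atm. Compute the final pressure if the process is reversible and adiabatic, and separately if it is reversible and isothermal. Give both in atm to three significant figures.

adiabatic: 126 atm; isothermal: 43.3 atm

For a diatomic ideal gas γ = 7/5.
Isothermal: P₂ = P₁(V₁/V₂) = 3.01×14.4 = 43.34 atm.
Adiabatic: P₂ = P₁(V₁/V₂)^γ = 3.01×14.4^(7/5) = 126 atm.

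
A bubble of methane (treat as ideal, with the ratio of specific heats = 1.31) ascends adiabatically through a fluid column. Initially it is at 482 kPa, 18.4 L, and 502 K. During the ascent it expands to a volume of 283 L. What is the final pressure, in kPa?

Adiabatic: P₁V₁^γ = P₂V₂^γ ⇒ P₂ = P₁ (V₁/V₂)^γ.
P₂ = 482 × (18.4/283)^(1.31) = 13.43 kPa.

P₂ ≈ 13.4 kPa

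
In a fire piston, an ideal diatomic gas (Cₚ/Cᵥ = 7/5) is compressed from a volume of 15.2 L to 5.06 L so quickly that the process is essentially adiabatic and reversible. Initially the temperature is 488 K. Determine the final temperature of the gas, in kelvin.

Adiabatic: T₁V₁^(γ−1) = T₂V₂^(γ−1) ⇒ T₂ = T₁ (V₁/V₂)^(γ−1).
T₂ = 488 × (15.2/5.06)^(2/5) = 757.7 K.

T₂ ≈ 758 K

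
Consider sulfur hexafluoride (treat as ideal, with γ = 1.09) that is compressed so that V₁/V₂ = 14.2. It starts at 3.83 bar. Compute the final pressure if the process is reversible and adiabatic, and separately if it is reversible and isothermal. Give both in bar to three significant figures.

adiabatic: 69.1 bar; isothermal: 54.4 bar

Isothermal: P₂ = P₁(V₁/V₂) = 3.83×14.2 = 54.39 bar.
Adiabatic: P₂ = P₁(V₁/V₂)^γ = 3.83×14.2^(1.09) = 69.05 bar.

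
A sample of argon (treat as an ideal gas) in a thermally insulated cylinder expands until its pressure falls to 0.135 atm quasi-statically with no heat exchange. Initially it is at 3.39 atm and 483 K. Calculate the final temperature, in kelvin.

Along an adiabat T P^((1−γ)/γ) is constant, so T₂ = T₁ (P₂/P₁)^((γ−1)/γ).
For a monatomic ideal gas γ = 5/3, so (γ−1)/γ = 2/5.
T₂ = 483 × (0.135/3.39)^(2/5) = 133 K.

T₂ ≈ 133 K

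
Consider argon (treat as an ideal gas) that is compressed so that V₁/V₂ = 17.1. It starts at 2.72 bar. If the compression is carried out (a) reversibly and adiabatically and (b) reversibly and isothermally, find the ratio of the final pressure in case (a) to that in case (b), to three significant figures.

P_adiabatic / P_isothermal ≈ 6.64

For a monatomic ideal gas γ = 5/3.
Isothermal: P_b = P₁(V₁/V₂) = 2.72×17.1.
Adiabatic: P_a = P₁(V₁/V₂)^γ = 2.72×17.1^(5/3).
P_a/P_b = (V₁/V₂)^(γ−1) = 17.1^(2/3) = 6.637.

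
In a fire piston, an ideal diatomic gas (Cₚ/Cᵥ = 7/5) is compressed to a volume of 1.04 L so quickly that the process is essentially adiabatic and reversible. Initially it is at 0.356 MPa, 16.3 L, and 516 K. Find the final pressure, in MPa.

P₂ ≈ 16.8 MPa

Since PV^γ is constant along a reversible adiabat, P₂ = P₁ (V₁/V₂)^γ.
P₂ = 0.356 × (16.3/1.04)^(7/5) = 16.78 MPa.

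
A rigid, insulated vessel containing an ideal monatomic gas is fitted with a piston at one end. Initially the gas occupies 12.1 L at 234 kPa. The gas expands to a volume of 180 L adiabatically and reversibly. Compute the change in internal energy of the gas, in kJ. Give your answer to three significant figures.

ΔU ≈ -3.54 kJ

γ = 5/3 for a monatomic ideal gas.
P₂ = P₁(V₁/V₂)^γ = 234×(12.1/180)^(5/3) = 2.601 kPa.
For a reversible adiabat, W_by_gas = (P₁V₁ − P₂V₂)/(γ−1).
W_by = (234000×0.0121 − 2601×0.18) / (2/3) = 3545 J.
Q = 0 ⇒ ΔU = −W_by = -3545 J.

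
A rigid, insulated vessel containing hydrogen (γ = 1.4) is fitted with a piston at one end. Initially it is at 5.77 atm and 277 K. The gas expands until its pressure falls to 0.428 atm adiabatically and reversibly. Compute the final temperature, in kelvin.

T₂ ≈ 132 K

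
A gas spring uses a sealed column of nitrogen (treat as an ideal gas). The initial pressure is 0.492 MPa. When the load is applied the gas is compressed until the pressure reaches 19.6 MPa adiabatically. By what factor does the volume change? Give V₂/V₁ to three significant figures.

From PV^γ = const, V₂/V₁ = (P₁/P₂)^(1/γ).
For a diatomic ideal gas γ = 7/5.
V₂/V₁ = (0.492/19.6)^(5/7) = 0.07193.

V₂/V₁ ≈ 0.0719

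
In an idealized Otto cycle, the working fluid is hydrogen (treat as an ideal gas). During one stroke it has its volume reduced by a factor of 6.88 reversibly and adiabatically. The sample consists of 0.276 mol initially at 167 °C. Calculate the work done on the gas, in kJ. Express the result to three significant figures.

W ≈ 2.94 kJ

For a reversible adiabat TV^(γ−1) is constant, so T₂ = T₁ (V₁/V₂)^(γ−1).
γ = 7/5 for a diatomic ideal gas, so γ−1 = 2/5.
T₁ = 167 °C = 440.1 K.
T₂ = 440.1 × 6.88^(2/5) = 952 K.
Q = 0, so ΔU = W_on_gas = nCᵥΔT with Cᵥ = R/(γ−1) = 20.79 J/(mol·K).
ΔU = 0.276 × 20.79 × (952 − 440.1) = 2936 J.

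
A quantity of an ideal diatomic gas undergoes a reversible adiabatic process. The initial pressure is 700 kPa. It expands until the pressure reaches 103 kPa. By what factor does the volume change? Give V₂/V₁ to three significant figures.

V₂/V₁ ≈ 3.93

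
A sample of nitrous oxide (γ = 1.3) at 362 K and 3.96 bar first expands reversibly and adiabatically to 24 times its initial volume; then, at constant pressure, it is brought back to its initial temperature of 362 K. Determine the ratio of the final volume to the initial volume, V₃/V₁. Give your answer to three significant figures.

V₃/V₁ ≈ 62.3

Adiabatic step: V₂/V₁ = 24; T₂ = T₁·(1/24)^(0.3) = 139.5 K.
Isobaric step: V₃/V₂ = T₃/T₂ = 362/139.5.
V₃/V₁ = (V₂/V₁)(V₃/V₂) = 24 × (362/139.5) = 62.27.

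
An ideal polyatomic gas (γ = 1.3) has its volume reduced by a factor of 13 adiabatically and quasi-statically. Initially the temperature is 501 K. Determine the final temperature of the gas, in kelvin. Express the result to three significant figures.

T₂ ≈ 1080 K

Adiabatic: T₁V₁^(γ−1) = T₂V₂^(γ−1) ⇒ T₂ = T₁ (V₁/V₂)^(γ−1).
T₂ = 501 × 13^(0.3) = 1081 K.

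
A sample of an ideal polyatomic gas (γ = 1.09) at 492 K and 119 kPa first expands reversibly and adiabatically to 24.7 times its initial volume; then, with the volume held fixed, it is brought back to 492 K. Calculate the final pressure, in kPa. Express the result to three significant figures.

Adiabatic step (PV^γ = const): P₂ = 119×(1/24.7)^(1.09) = 3.61 kPa; T₂ = 492×(1/24.7)^(0.09) = 368.7 K.
Isochoric: P₃ = P₂(T₃/T₂) = 3.61 × (492/368.7) = 4.818 kPa.

P₃ ≈ 4.82 kPa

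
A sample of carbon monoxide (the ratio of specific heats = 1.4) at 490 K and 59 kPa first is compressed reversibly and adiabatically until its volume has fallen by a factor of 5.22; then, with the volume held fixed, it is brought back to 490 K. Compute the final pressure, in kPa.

P₃ ≈ 308 kPa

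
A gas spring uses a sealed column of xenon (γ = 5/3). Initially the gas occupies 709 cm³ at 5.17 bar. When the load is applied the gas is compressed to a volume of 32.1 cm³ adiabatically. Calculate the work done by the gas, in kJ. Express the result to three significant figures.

W ≈ -3.78 kJ

P₂ = P₁(V₁/V₂)^γ = 5.17×(709/32.1)^(5/3) = 898.9 bar.
For a reversible adiabat, W_by_gas = (P₁V₁ − P₂V₂)/(γ−1).
W_by = (517000×0.000709 − 8.989×10^7×3.21×10^-5) / (2/3) = -3779 J.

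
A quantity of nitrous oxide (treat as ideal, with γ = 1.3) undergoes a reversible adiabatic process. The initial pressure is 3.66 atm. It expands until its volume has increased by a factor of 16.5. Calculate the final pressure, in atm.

Adiabatic: P₁V₁^γ = P₂V₂^γ ⇒ P₂ = P₁ (V₁/V₂)^γ.
P₂ = 3.66 × (1/16.5)^(1.3) = 0.09566 atm.

P₂ ≈ 0.0957 atm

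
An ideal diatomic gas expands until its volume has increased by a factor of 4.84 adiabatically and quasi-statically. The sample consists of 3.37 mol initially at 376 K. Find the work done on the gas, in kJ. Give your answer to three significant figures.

Adiabatic: T₁V₁^(γ−1) = T₂V₂^(γ−1) ⇒ T₂ = T₁ (V₁/V₂)^(γ−1).
γ = 7/5 for a diatomic ideal gas, so γ−1 = 2/5.
T₂ = 376 × (1/4.84)^(2/5) = 200.1 K.
Q = 0, so ΔU = W_on_gas = nCᵥΔT with Cᵥ = R/(γ−1) = 20.79 J/(mol·K).
ΔU = 3.37 × 20.79 × (200.1 − 376) = -12320 J.

W ≈ -12.3 kJ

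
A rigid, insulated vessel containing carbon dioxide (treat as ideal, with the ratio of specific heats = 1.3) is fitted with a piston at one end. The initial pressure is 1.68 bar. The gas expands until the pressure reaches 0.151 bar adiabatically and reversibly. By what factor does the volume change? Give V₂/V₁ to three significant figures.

From PV^γ = const, V₂/V₁ = (P₁/P₂)^(1/γ).
V₂/V₁ = (1.68/0.151)^(0.769) = 6.381.

V₂/V₁ ≈ 6.38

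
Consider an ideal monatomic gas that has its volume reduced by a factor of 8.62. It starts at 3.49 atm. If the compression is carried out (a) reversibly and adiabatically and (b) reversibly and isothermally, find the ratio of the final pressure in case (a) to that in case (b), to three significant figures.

For a monatomic ideal gas γ = 5/3.
Isothermal: P_b = P₁(V₁/V₂) = 3.49×8.62.
Adiabatic: P_a = P₁(V₁/V₂)^γ = 3.49×8.62^(5/3).
P_a/P_b = (V₁/V₂)^(γ−1) = 8.62^(2/3) = 4.204.

P_adiabatic / P_isothermal ≈ 4.20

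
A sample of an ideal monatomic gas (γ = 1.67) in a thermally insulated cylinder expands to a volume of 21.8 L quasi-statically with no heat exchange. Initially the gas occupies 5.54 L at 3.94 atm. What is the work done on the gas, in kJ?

W ≈ -1.98 kJ

P₂ = P₁(V₁/V₂)^γ = 3.94×(5.54/21.8)^(1.67) = 0.3999 atm.
For a reversible adiabat, W_by_gas = (P₁V₁ − P₂V₂)/(γ−1).
W_by = (399200×0.00554 − 40520×0.0218) / (0.67) = 1983 J.
W_on_gas = −W_by = -1983 J.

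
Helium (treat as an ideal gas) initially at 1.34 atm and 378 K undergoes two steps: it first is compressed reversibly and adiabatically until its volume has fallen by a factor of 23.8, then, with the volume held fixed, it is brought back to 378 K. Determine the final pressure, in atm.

For a monatomic ideal gas γ = 5/3.
Adiabatic step (PV^γ = const): P₂ = 1.34×23.8^(5/3) = 263.9 atm; T₂ = 378×23.8^(2/3) = 3128 K.
Isochoric: P₃ = P₂(T₃/T₂) = 263.9 × (378/3128) = 31.89 atm.

P₃ ≈ 31.9 atm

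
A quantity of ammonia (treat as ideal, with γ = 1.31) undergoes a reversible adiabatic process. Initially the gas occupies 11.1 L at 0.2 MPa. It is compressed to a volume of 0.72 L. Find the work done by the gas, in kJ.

W ≈ -9.56 kJ

P₂ = P₁(V₁/V₂)^γ = 0.2×(11.1/0.72)^(1.31) = 7.199 MPa.
For a reversible adiabat, W_by_gas = (P₁V₁ − P₂V₂)/(γ−1).
W_by = (200000×0.0111 − 7.199×10^6×0.00072) / (0.31) = -9560 J.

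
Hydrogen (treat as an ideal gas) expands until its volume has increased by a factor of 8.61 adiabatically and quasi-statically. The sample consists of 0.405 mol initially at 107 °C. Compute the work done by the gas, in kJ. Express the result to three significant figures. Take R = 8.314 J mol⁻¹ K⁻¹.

W ≈ 1.85 kJ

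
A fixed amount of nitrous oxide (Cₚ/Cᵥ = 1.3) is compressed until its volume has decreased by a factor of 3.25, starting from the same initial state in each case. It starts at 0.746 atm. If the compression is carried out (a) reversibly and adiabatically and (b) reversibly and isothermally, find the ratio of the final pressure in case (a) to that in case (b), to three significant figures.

Isothermal: P_b = P₁(V₁/V₂) = 0.746×3.25.
Adiabatic: P_a = P₁(V₁/V₂)^γ = 0.746×3.25^(1.3).
P_a/P_b = (V₁/V₂)^(γ−1) = 3.25^(0.3) = 1.424.

P_adiabatic / P_isothermal ≈ 1.42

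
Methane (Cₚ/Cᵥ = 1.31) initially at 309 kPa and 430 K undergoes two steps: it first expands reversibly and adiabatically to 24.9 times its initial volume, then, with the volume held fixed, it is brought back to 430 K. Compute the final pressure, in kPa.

P₃ ≈ 12.4 kPa

Adiabatic step (PV^γ = const): P₂ = 309×(1/24.9)^(1.31) = 4.581 kPa; T₂ = 430×(1/24.9)^(0.31) = 158.7 K.
Isochoric: P₃ = P₂(T₃/T₂) = 4.581 × (430/158.7) = 12.41 kPa.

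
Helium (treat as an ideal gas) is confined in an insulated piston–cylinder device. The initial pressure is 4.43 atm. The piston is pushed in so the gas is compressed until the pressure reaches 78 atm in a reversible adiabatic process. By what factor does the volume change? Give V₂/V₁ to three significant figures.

From PV^γ = const, V₂/V₁ = (P₁/P₂)^(1/γ).
For a monatomic ideal gas γ = 5/3.
V₂/V₁ = (4.43/78)^(3/5) = 0.1789.

V₂/V₁ ≈ 0.179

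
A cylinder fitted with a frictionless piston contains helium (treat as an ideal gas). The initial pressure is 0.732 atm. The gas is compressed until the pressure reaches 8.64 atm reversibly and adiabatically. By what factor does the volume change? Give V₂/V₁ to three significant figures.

From PV^γ = const, V₂/V₁ = (P₁/P₂)^(1/γ).
For a monatomic ideal gas γ = 5/3.
V₂/V₁ = (0.732/8.64)^(3/5) = 0.2274.

V₂/V₁ ≈ 0.227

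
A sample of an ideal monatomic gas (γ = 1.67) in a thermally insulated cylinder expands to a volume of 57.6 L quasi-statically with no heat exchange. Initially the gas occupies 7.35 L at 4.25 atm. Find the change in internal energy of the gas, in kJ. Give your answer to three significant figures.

ΔU ≈ -3.53 kJ

P₂ = P₁(V₁/V₂)^γ = 4.25×(7.35/57.6)^(1.67) = 0.1365 atm.
For a reversible adiabat, W_by_gas = (P₁V₁ − P₂V₂)/(γ−1).
W_by = (430600×0.00735 − 13830×0.0576) / (0.67) = 3535 J.
Q = 0 ⇒ ΔU = −W_by = -3535 J.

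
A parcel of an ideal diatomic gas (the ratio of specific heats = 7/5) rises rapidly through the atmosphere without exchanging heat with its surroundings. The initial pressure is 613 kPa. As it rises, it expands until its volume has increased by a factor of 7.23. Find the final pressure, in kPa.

Adiabatic: P₁V₁^γ = P₂V₂^γ ⇒ P₂ = P₁ (V₁/V₂)^γ.
P₂ = 613 × (1/7.23)^(7/5) = 38.43 kPa.

P₂ ≈ 38.4 kPa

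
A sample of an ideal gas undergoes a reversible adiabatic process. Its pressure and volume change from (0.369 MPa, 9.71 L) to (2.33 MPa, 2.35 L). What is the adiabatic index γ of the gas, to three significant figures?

γ ≈ 1.30

PV^γ = const ⇒ γ = ln(P₂/P₁) / ln(V₁/V₂).
γ = ln(2.33/0.369) / ln(9.71/2.35) = 1.299.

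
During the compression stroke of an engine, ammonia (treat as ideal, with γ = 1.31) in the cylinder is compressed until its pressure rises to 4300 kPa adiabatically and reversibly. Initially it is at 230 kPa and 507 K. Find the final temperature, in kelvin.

Along an adiabat T P^((1−γ)/γ) is constant, so T₂ = T₁ (P₂/P₁)^((γ−1)/γ).
T₂ = 507 × (4300/230)^(0.237) = 1014 K.

T₂ ≈ 1010 K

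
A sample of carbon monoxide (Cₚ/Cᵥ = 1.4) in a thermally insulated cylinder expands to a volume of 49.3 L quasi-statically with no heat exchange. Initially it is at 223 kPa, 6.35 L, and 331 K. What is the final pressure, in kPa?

P₂ ≈ 12.7 kPa

Adiabatic: P₁V₁^γ = P₂V₂^γ ⇒ P₂ = P₁ (V₁/V₂)^γ.
P₂ = 223 × (6.35/49.3)^(1.4) = 12.65 kPa.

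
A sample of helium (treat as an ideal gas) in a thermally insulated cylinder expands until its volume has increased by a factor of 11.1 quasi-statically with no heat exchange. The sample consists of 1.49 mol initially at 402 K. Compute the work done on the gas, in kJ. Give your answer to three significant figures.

For a reversible adiabat TV^(γ−1) is constant, so T₂ = T₁ (V₁/V₂)^(γ−1).
γ = 5/3 for a monatomic ideal gas, so γ−1 = 2/3.
T₂ = 402 × (1/11.1)^(2/3) = 80.79 K.
Q = 0, so ΔU = W_on_gas = nCᵥΔT with Cᵥ = R/(γ−1) = 12.47 J/(mol·K).
ΔU = 1.49 × 12.47 × (80.79 − 402) = -5969 J.

W ≈ -5.97 kJ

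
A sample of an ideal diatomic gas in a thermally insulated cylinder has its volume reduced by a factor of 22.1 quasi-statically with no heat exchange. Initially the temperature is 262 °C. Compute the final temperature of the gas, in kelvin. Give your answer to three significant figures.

T₂ ≈ 1850 K

Adiabatic: T₁V₁^(γ−1) = T₂V₂^(γ−1) ⇒ T₂ = T₁ (V₁/V₂)^(γ−1).
For a diatomic ideal gas γ = 7/5, so γ−1 = 2/5.
T₁ = 262 °C = 535.1 K.
T₂ = 535.1 × 22.1^(2/5) = 1846 K.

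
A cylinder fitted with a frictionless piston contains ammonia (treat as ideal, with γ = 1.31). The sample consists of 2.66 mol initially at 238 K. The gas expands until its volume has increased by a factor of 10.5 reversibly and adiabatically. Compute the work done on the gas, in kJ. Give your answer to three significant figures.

For a reversible adiabat TV^(γ−1) is constant, so T₂ = T₁ (V₁/V₂)^(γ−1).
T₂ = 238 × (1/10.5)^(0.31) = 114.8 K.
Q = 0, so ΔU = W_on_gas = nCᵥΔT with Cᵥ = R/(γ−1) = 26.82 J/(mol·K).
ΔU = 2.66 × 26.82 × (114.8 − 238) = -8788 J.

W ≈ -8.79 kJ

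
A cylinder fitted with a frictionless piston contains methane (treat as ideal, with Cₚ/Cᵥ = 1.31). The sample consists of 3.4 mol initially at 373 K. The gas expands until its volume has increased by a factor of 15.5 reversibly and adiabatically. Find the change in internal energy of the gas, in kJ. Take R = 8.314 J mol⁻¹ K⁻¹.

For a reversible adiabat TV^(γ−1) is constant, so T₂ = T₁ (V₁/V₂)^(γ−1).
T₂ = 373 × (1/15.5)^(0.31) = 159.5 K.
Q = 0, so ΔU = W_on_gas = nCᵥΔT with Cᵥ = R/(γ−1) = 26.82 J/(mol·K).
ΔU = 3.4 × 26.82 × (159.5 − 373) = -19470 J.

ΔU ≈ -19.5 kJ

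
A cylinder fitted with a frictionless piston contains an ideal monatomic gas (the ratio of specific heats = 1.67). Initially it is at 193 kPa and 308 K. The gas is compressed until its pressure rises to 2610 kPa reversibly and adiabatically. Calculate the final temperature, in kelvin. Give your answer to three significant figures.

T₂ ≈ 876 K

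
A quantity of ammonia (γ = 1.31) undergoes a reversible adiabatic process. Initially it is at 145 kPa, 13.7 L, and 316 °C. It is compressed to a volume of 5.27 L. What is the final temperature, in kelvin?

T₂ ≈ 792 K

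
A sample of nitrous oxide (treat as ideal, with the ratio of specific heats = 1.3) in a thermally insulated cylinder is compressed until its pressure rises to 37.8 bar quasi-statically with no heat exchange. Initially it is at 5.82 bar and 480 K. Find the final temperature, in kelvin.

Adiabatic: T₂/T₁ = (P₂/P₁)^((γ−1)/γ).
T₂ = 480 × (37.8/5.82)^(0.231) = 739.2 K.

T₂ ≈ 739 K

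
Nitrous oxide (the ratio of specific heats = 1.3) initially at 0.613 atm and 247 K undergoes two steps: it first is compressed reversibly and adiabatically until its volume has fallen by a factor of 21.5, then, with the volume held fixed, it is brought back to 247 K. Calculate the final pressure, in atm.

Adiabatic step (PV^γ = const): P₂ = 0.613×21.5^(1.3) = 33.08 atm; T₂ = 247×21.5^(0.3) = 620.1 K.
Isochoric: P₃ = P₂(T₃/T₂) = 33.08 × (247/620.1) = 13.18 atm.

P₃ ≈ 13.2 atm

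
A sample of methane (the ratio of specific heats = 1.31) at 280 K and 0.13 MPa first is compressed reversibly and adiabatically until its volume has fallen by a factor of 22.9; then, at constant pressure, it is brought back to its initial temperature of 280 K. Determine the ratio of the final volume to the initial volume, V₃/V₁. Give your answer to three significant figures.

V₃/V₁ ≈ 0.0165

Adiabatic step: V₂/V₁ = 0.04367; T₂ = T₁·22.9^(0.31) = 739.1 K.
Isobaric step: V₃/V₂ = T₃/T₂ = 280/739.1.
V₃/V₁ = (V₂/V₁)(V₃/V₂) = 0.04367 × (280/739.1) = 0.01654.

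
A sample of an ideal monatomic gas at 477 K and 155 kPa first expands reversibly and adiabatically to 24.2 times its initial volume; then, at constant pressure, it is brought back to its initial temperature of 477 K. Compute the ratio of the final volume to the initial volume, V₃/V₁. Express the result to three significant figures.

For a monatomic ideal gas γ = 5/3.
Adiabatic step: V₂/V₁ = 24.2; T₂ = T₁·(1/24.2)^(2/3) = 57.01 K.
Isobaric step: V₃/V₂ = T₃/T₂ = 477/57.01.
V₃/V₁ = (V₂/V₁)(V₃/V₂) = 24.2 × (477/57.01) = 202.5.

V₃/V₁ ≈ 202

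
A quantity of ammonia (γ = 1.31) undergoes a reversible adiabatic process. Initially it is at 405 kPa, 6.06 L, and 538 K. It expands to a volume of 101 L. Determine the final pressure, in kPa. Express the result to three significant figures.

Since PV^γ is constant along a reversible adiabat, P₂ = P₁ (V₁/V₂)^γ.
P₂ = 405 × (6.06/101)^(1.31) = 10.16 kPa.

P₂ ≈ 10.2 kPa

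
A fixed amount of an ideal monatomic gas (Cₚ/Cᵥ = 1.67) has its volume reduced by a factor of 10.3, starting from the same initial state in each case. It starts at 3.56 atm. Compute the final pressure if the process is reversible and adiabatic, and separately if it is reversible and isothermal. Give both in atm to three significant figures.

Isothermal: P₂ = P₁(V₁/V₂) = 3.56×10.3 = 36.67 atm.
Adiabatic: P₂ = P₁(V₁/V₂)^γ = 3.56×10.3^(1.67) = 174.9 atm.

adiabatic: 175 atm; isothermal: 36.7 atm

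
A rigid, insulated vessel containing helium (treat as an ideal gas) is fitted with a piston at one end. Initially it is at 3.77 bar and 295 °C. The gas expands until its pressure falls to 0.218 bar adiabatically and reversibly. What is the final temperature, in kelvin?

Along an adiabat T P^((1−γ)/γ) is constant, so T₂ = T₁ (P₂/P₁)^((γ−1)/γ).
For a monatomic ideal gas γ = 5/3, so (γ−1)/γ = 2/5.
T₁ = 295 °C = 568.1 K.
T₂ = 568.1 × (0.218/3.77)^(2/5) = 181.7 K.

T₂ ≈ 182 K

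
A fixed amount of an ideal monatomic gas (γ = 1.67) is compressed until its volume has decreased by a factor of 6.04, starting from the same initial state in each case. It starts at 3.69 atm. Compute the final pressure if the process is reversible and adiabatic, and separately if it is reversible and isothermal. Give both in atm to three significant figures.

adiabatic: 74.4 atm; isothermal: 22.3 atm

Isothermal: P₂ = P₁(V₁/V₂) = 3.69×6.04 = 22.29 atm.
Adiabatic: P₂ = P₁(V₁/V₂)^γ = 3.69×6.04^(1.67) = 74.36 atm.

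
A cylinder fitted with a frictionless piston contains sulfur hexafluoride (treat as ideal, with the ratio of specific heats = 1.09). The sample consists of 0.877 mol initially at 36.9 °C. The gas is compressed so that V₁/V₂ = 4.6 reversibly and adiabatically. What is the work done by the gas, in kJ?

W ≈ -3.70 kJ

For a reversible adiabat TV^(γ−1) is constant, so T₂ = T₁ (V₁/V₂)^(γ−1).
T₁ = 36.9 °C = 310 K.
T₂ = 310 × 4.6^(0.09) = 355.7 K.
Q = 0, so ΔU = W_on_gas = nCᵥΔT with Cᵥ = R/(γ−1) = 92.38 J/(mol·K).
ΔU = 0.877 × 92.38 × (355.7 − 310) = 3698 J.
Work done by the gas = −ΔU = -3698 J.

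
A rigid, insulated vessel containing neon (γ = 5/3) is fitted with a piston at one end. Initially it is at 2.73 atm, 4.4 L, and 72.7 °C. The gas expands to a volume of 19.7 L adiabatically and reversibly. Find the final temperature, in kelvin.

T₂ ≈ 127 K

For a reversible adiabat TV^(γ−1) is constant, so T₂ = T₁ (V₁/V₂)^(γ−1).
T₁ = 72.7 °C = 345.8 K.
T₂ = 345.8 × (4.4/19.7)^(2/3) = 127.3 K.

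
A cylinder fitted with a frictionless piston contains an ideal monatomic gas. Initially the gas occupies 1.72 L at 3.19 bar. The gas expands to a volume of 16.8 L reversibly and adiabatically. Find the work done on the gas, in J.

γ = 5/3 for a monatomic ideal gas.
P₂ = P₁(V₁/V₂)^γ = 3.19×(1.72/16.8)^(5/3) = 0.07148 bar.
For a reversible adiabat, W_by_gas = (P₁V₁ − P₂V₂)/(γ−1).
W_by = (319000×0.00172 − 7148×0.0168) / (2/3) = 642.9 J.
W_on_gas = −W_by = -642.9 J.

W ≈ -643 J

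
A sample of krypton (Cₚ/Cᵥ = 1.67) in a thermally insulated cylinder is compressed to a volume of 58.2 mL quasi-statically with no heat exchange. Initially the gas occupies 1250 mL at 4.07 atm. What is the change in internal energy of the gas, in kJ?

ΔU ≈ 5.24 kJ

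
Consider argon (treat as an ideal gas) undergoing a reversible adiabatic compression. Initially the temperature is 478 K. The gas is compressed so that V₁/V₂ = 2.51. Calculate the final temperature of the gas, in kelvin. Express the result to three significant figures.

T₂ ≈ 883 K

For a reversible adiabat TV^(γ−1) is constant, so T₂ = T₁ (V₁/V₂)^(γ−1).
For a monatomic ideal gas γ = 5/3, so γ−1 = 2/3.
T₂ = 478 × 2.51^(2/3) = 882.8 K.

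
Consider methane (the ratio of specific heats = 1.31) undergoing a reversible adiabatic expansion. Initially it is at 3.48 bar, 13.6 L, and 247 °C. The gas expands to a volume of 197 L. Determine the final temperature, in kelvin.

T₂ ≈ 227 K

Adiabatic: T₁V₁^(γ−1) = T₂V₂^(γ−1) ⇒ T₂ = T₁ (V₁/V₂)^(γ−1).
T₁ = 247 °C = 520.1 K.
T₂ = 520.1 × (13.6/197)^(0.31) = 227.1 K.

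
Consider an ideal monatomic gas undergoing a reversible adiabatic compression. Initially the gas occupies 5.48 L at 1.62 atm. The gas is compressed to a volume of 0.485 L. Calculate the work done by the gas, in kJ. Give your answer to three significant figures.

W ≈ -5.44 kJ

γ = 5/3 for a monatomic ideal gas.
P₂ = P₁(V₁/V₂)^γ = 1.62×(5.48/0.485)^(5/3) = 92.17 atm.
For a reversible adiabat, W_by_gas = (P₁V₁ − P₂V₂)/(γ−1).
W_by = (164100×0.00548 − 9.339×10^6×0.000485) / (2/3) = -5445 J.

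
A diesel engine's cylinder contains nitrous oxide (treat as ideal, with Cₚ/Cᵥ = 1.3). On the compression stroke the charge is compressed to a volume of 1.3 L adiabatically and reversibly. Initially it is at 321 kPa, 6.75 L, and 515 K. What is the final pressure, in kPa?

P₂ ≈ 2730 kPa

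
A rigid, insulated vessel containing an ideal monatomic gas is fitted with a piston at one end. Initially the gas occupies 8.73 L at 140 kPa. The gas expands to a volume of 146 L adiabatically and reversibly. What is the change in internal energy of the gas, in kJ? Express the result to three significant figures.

ΔU ≈ -1.55 kJ

γ = 5/3 for a monatomic ideal gas.
P₂ = P₁(V₁/V₂)^γ = 140×(8.73/146)^(5/3) = 1.28 kPa.
For a reversible adiabat, W_by_gas = (P₁V₁ − P₂V₂)/(γ−1).
W_by = (140000×0.00873 − 1280×0.146) / (2/3) = 1553 J.
Q = 0 ⇒ ΔU = −W_by = -1553 J.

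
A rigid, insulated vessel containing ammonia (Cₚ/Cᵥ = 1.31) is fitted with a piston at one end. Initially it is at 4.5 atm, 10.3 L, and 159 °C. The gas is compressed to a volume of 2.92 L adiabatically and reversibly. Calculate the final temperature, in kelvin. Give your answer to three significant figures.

T₂ ≈ 639 K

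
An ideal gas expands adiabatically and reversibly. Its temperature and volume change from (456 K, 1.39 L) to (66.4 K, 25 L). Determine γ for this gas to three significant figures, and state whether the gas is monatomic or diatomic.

TV^(γ−1) = const ⇒ γ − 1 = ln(T₂/T₁) / ln(V₁/V₂).
γ = 1 + ln(66.4/456) / ln(1.39/25) = 1.667.
γ ≈ 1.67 is close to 5/3, so the gas is monatomic.

γ ≈ 1.67; monatomic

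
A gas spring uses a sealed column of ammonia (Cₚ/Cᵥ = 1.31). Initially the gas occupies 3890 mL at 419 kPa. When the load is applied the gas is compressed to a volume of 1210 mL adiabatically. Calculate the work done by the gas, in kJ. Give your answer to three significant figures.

W ≈ -2.29 kJ

P₂ = P₁(V₁/V₂)^γ = 419×(3890/1210)^(1.31) = 1935 kPa.
For a reversible adiabat, W_by_gas = (P₁V₁ − P₂V₂)/(γ−1).
W_by = (419000×0.00389 − 1.935×10^6×0.00121) / (0.31) = -2294 J.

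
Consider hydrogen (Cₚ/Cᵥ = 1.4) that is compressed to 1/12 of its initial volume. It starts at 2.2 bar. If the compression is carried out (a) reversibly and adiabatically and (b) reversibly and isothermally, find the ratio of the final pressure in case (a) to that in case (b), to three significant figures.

P_adiabatic / P_isothermal ≈ 2.70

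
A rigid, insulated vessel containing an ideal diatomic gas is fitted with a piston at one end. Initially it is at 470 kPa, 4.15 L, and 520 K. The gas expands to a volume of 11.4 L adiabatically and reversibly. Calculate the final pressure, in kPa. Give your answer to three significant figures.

P₂ ≈ 114 kPa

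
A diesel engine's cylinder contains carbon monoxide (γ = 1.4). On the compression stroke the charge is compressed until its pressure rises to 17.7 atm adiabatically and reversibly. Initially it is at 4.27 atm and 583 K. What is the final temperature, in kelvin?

T₂ ≈ 875 K

Adiabatic: T₂/T₁ = (P₂/P₁)^((γ−1)/γ).
T₂ = 583 × (17.7/4.27)^(0.286) = 875.2 K.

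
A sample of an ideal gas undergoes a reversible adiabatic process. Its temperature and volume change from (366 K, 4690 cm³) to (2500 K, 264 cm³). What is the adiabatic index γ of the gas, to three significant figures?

γ ≈ 1.67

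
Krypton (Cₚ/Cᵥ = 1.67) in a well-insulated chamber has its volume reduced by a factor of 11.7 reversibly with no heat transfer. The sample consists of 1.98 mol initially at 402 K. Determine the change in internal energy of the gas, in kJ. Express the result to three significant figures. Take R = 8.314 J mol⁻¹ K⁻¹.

For a reversible adiabat TV^(γ−1) is constant, so T₂ = T₁ (V₁/V₂)^(γ−1).
T₂ = 402 × 11.7^(0.67) = 2089 K.
Q = 0, so ΔU = W_on_gas = nCᵥΔT with Cᵥ = R/(γ−1) = 12.41 J/(mol·K).
ΔU = 1.98 × 12.41 × (2089 − 402) = 41450 J.

ΔU ≈ 41.4 kJ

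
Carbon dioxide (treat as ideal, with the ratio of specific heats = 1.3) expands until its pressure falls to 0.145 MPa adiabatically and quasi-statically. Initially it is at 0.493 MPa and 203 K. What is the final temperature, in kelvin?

T₂ ≈ 153 K

Along an adiabat T P^((1−γ)/γ) is constant, so T₂ = T₁ (P₂/P₁)^((γ−1)/γ).
T₂ = 203 × (0.145/0.493)^(0.231) = 153.1 K.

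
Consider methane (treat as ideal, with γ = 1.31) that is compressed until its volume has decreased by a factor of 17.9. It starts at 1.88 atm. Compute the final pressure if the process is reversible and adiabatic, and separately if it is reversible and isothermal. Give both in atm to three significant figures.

Isothermal: P₂ = P₁(V₁/V₂) = 1.88×17.9 = 33.65 atm.
Adiabatic: P₂ = P₁(V₁/V₂)^γ = 1.88×17.9^(1.31) = 82.3 atm.

adiabatic: 82.3 atm; isothermal: 33.7 atm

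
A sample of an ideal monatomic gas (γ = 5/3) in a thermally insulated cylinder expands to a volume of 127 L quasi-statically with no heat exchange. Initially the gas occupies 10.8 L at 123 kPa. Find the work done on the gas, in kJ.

W ≈ -1.61 kJ

P₂ = P₁(V₁/V₂)^γ = 123×(10.8/127)^(5/3) = 2.023 kPa.
For a reversible adiabat, W_by_gas = (P₁V₁ − P₂V₂)/(γ−1).
W_by = (123000×0.0108 − 2023×0.127) / (2/3) = 1607 J.
W_on_gas = −W_by = -1607 J.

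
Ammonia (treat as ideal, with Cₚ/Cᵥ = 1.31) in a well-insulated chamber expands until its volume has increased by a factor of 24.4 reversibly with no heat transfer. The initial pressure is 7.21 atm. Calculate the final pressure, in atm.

Since PV^γ is constant along a reversible adiabat, P₂ = P₁ (V₁/V₂)^γ.
P₂ = 7.21 × (1/24.4)^(1.31) = 0.1098 atm.

P₂ ≈ 0.110 atm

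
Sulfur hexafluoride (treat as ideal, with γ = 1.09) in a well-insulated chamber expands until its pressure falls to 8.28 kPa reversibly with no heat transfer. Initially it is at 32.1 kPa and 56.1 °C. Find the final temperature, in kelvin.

Adiabatic: T₂/T₁ = (P₂/P₁)^((γ−1)/γ).
T₁ = 56.1 °C = 329.2 K.
T₂ = 329.2 × (8.28/32.1)^(0.0826) = 294.4 K.

T₂ ≈ 294 K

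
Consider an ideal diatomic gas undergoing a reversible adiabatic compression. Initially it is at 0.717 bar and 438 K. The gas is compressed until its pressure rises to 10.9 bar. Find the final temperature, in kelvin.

Along an adiabat T P^((1−γ)/γ) is constant, so T₂ = T₁ (P₂/P₁)^((γ−1)/γ).
For a diatomic ideal gas γ = 7/5, so (γ−1)/γ = 2/7.
T₂ = 438 × (10.9/0.717)^(2/7) = 953.2 K.

T₂ ≈ 953 K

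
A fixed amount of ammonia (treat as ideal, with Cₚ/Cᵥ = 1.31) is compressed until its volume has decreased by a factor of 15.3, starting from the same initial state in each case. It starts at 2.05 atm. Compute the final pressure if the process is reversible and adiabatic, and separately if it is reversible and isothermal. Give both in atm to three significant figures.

Isothermal: P₂ = P₁(V₁/V₂) = 2.05×15.3 = 31.36 atm.
Adiabatic: P₂ = P₁(V₁/V₂)^γ = 2.05×15.3^(1.31) = 73.06 atm.

adiabatic: 73.1 atm; isothermal: 31.4 atm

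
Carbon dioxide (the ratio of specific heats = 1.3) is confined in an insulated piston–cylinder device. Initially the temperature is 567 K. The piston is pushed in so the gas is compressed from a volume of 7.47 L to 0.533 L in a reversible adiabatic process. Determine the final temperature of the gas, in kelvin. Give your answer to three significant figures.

T₂ ≈ 1250 K

For a reversible adiabat TV^(γ−1) is constant, so T₂ = T₁ (V₁/V₂)^(γ−1).
T₂ = 567 × (7.47/0.533)^(0.3) = 1252 K.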